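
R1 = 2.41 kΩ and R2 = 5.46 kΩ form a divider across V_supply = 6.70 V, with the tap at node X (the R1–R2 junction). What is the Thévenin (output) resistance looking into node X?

R_th ≈ 1.67 kΩ

Looking into X with the source shorted: R_th = R1·R2/(R1+R2) = 2.410 × 5.46/7.870 = 1.672 kΩ.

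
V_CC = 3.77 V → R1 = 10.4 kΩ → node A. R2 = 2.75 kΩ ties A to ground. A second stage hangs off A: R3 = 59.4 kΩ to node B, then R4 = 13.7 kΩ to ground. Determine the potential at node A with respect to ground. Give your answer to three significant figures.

V_A ≈ 0.766 V

The second stage (R3 + R4 = 73.10 kΩ) loads node A in parallel with R2.
Effective lower resistance at A: R2 ‖ 73.10 = 2.650 kΩ.
So V_A = 3.77 × 0.2031 = 0.7656 V.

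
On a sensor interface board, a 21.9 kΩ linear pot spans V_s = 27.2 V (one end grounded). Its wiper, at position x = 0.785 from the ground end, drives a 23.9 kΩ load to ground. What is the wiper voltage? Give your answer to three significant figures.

The pot divides into 4.708 kΩ above the wiper and 17.19 kΩ below.
R_L loads the lower segment: effective lower R = 9.999 kΩ.
V_out = 27.2 × 9.999/(4.708 + 9.999) = 18.49 V.

V_out ≈ 18.5 V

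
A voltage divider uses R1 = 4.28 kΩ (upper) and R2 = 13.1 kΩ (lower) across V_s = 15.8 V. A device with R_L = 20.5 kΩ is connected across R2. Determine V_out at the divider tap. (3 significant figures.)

R2 ‖ R_L = (13.1 × 20.5)/(13.1 + 20.5) = 7.993 kΩ.
Voltage divider with the loaded lower leg: V_out = 15.8 × 7.993/(4.28 + 7.993) = 15.8 × 0.6513 = 10.29 V.

V_out ≈ 10.3 V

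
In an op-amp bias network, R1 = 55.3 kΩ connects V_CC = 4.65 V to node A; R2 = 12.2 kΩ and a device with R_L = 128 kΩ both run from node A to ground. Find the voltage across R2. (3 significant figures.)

V_out ≈ 0.780 V

The load sits in parallel with R2, giving an effective lower resistance R2' = R2·R_L/(R2+R_L) = 11.14 kΩ.
Now apply the divider: V_out = 4.65 × 0.1676 = 0.7796 V.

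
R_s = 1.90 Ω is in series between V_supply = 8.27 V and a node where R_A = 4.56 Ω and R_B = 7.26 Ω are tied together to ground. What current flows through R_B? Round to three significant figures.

I ≈ 0.679 A

Equivalent of the parallel group: R_p = 2.801 Ω.
V_A by voltage divider: V_A = 8.27 × 2.801/(1.90 + 2.801) = 4.927 V.
I(R_B) = V_A / R_B = 4.927/7.26 = 0.6787 A.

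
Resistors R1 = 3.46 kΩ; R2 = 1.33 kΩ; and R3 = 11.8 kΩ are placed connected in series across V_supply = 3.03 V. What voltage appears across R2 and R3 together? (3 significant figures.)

V ≈ 2.40 V

Series total: ΣR = 3.46 + 1.33 + 11.8 = 16.59 kΩ.
R_{R2..R3} = 1.33 + 11.8 = 13.13 kΩ.
V = V_supply · R/ΣR = 3.03 × 0.7914 = 2.398 V.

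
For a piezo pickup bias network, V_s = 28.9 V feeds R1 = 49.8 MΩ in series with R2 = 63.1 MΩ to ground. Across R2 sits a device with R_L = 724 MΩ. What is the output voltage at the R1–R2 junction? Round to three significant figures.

V_out ≈ 15.6 V

R2 ‖ R_L = (63.1 × 724)/(63.1 + 724) = 58.04 MΩ.
Now apply the divider: V_out = 28.9 × 0.5382 = 15.55 V.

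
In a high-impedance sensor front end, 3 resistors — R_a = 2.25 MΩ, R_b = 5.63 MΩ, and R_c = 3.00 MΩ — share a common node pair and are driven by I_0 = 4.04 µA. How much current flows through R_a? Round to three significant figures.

Total conductance ΣG = 1/2.25 + 1/5.63 + 1/3.00 = 0.9554 (units of 1/MΩ).
Current divider: I(R_a) = I_0 · G_k/ΣG = 4.04 × (0.4444/0.9554) = 4.04 × 0.4652 = 1.879 µA.

I ≈ 1.88 µA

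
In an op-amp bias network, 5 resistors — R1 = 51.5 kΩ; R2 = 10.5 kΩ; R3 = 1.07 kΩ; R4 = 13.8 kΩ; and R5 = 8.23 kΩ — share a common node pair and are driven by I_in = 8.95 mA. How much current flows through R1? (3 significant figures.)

I ≈ 0.140 mA

Total conductance ΣG = 1/51.5 + 1/10.5 + 1/1.07 + 1/13.8 + 1/8.23 = 1.243 (units of 1/kΩ).
By the current-divider rule, I = I_in · G_k/ΣG = 8.95 × 0.01562 = 0.1398 mA.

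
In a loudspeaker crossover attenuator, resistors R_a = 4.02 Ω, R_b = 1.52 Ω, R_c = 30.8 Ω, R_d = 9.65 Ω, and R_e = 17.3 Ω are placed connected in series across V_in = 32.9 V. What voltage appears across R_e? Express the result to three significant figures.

V ≈ 8.99 V

ΣR = 4.02 + 1.52 + 30.8 + 9.65 + 17.3 = 63.29 Ω.
By the voltage-divider rule, V = 32.9 × 17.30/63.29 = 8.993 V.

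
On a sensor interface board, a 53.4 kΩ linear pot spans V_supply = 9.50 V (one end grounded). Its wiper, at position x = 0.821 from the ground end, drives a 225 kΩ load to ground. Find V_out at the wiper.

Split the track: R_lower = x·R_p = 43.84 kΩ, R_upper = (1−x)·R_p = 9.559 kΩ.
Lower segment in parallel with the load: 43.84 ‖ 225 = 36.69 kΩ.
V_out = 9.50 × 36.69/(9.559 + 36.69) = 7.537 V.
(Unloaded: V_out = x·V_supply = 7.80 V.)

V_out ≈ 7.54 V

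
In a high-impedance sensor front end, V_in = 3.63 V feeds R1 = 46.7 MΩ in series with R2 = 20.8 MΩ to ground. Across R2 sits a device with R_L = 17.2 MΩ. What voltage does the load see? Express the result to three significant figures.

The load sits in parallel with R2, giving an effective lower resistance R2' = R2·R_L/(R2+R_L) = 9.415 MΩ.
Now apply the divider: V_out = 3.63 × 0.1678 = 0.6090 V.

V_out ≈ 0.609 V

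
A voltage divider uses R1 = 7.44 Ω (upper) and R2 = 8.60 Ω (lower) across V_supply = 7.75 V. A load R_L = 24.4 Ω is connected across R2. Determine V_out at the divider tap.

V_out ≈ 3.57 V

First combine the lower leg with the load: R2 ‖ R_L = 6.359 Ω.
Now apply the divider: V_out = 7.75 × 0.4608 = 3.571 V.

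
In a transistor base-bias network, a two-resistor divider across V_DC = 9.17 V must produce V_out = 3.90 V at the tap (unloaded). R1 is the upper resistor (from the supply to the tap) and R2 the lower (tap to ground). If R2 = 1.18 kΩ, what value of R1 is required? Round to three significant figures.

R1 ≈ 1.59 kΩ

The divider ratio is R2/(R1+R2) = 3.90/9.17 = 0.4253.
Rearranging, R1 = R2·(1−k)/k = 1.18 × 1.351 = 1.595 kΩ.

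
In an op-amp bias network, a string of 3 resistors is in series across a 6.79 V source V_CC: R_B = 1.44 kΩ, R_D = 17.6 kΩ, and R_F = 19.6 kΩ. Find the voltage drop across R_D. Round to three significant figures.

Series total: ΣR = 1.44 + 17.6 + 19.6 = 38.64 kΩ.
By the voltage-divider rule, V = 6.79 × 17.60/38.64 = 3.093 V.

V ≈ 3.09 V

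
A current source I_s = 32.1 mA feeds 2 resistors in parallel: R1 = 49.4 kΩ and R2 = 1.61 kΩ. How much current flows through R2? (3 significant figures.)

I ≈ 31.1 mA

Two-branch current divider: I_k = I_s · R_other/(R_1 + R_2).
So I = 32.1 × 49.4/51.01 = 31.09 mA.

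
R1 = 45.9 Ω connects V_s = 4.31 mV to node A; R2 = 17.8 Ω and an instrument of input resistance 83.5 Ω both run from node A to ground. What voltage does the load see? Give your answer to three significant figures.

First combine the lower leg with the load: R2 ‖ R_L = 14.67 Ω.
Now apply the divider: V_out = 4.31 × 0.2422 = 1.044 mV.

V_out ≈ 1.04 mV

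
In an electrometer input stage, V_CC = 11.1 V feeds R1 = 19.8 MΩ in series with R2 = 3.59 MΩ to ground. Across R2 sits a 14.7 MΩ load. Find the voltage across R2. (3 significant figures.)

First combine the lower leg with the load: R2 ‖ R_L = 2.885 MΩ.
Now apply the divider: V_out = 11.1 × 0.1272 = 1.412 V.
(Unloaded it would be 1.70 V; the load pulls it down.)

V_out ≈ 1.41 V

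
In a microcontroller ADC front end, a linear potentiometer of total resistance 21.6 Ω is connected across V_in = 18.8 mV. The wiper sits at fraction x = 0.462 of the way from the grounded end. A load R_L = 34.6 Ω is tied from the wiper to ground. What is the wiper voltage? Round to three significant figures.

V_out ≈ 7.52 mV

Lower segment x·R_p = 9.979 Ω; upper segment (1−x)·R_p = 11.62 Ω.
(x·R_p) ‖ R_L = 7.745 Ω.
Then V_out = V_in · 7.745/(11.62 + 7.745) = 7.519 mV.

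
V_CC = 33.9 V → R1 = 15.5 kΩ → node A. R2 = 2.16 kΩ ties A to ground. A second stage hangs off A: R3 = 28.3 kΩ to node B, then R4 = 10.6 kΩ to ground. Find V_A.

V_A ≈ 3.95 V

Node A sees R2 in parallel with the series input of stage 2, R3 + R4 = 38.90 kΩ.
Effective lower resistance at A: R2 ‖ 38.90 = 2.046 kΩ.
So V_A = 33.9 × 0.1166 = 3.954 V.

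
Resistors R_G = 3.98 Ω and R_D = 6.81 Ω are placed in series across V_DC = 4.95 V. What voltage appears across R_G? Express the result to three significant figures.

Total series resistance ΣR = 3.98 + 6.81 = 10.79 Ω.
V = V_DC · R/ΣR = 4.95 × 0.3689 = 1.826 V.

V ≈ 1.83 V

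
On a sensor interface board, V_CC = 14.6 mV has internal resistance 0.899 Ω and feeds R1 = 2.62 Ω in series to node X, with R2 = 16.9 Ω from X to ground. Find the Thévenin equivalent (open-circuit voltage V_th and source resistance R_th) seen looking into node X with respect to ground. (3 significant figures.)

R1' = 0.899 + 2.62 = 3.519 Ω (source resistance + R1).
Open-circuit (no load on X): V_th = V_CC · R2/(R1' + R2) = 14.6 × 16.9/(3.519 + 16.9) = 12.08 mV.
Looking into X with the source shorted: R_th = R1'·R2/(R1'+R2) = 3.519 × 16.9/20.42 = 2.913 Ω.

V_th ≈ 12.1 mV, R_th ≈ 2.91 Ω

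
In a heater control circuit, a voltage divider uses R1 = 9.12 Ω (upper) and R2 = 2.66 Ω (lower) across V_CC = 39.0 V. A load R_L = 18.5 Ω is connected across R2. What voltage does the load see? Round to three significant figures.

The load sits in parallel with R2, giving an effective lower resistance R2' = R2·R_L/(R2+R_L) = 2.326 Ω.
Now apply the divider: V_out = 39.0 × 0.2032 = 7.924 V.
(Unloaded it would be 8.81 V; the load pulls it down.)

V_out ≈ 7.92 V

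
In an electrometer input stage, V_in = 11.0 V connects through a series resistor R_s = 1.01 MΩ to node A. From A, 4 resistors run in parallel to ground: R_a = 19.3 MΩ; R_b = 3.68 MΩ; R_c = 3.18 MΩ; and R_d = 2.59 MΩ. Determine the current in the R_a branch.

I ≈ 0.280 µA

Parallel bank: R_p = 1/(1/19.3 + 1/3.68 + 1/3.18 + 1/2.59) = 0.9764 MΩ.
Node voltage V_A = V_in · R_p/(R_s + R_p) = 11.0 × 0.4916 = 5.407 V.
I(R_a) = V_A / R_a = 5.407/19.3 = 0.2802 µA.
(Check via current divider: I_total = 5.538 µA; share G_k/ΣG = 0.05059 → same result.)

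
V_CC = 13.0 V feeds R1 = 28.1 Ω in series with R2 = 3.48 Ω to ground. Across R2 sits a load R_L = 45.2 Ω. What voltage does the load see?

V_out ≈ 1.34 V

R2 ‖ R_L = (3.48 × 45.2)/(3.48 + 45.2) = 3.231 Ω.
Voltage divider with the loaded lower leg: V_out = 13.0 × 3.231/(28.1 + 3.231) = 13.0 × 0.1031 = 1.341 V.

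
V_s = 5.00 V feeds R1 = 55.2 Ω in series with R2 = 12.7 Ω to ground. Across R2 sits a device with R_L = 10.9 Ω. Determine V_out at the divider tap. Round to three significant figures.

V_out ≈ 0.480 V

The load sits in parallel with R2, giving an effective lower resistance R2' = R2·R_L/(R2+R_L) = 5.866 Ω.
Now apply the divider: V_out = 5.00 × 0.09606 = 0.4803 V.
(Unloaded it would be 0.935 V; the load pulls it down.)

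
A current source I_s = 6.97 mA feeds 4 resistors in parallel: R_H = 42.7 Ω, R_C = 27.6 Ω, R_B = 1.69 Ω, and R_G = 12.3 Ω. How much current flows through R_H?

ΣG = 1/42.7 + 1/27.6 + 1/1.69 + 1/12.3 = 0.7327.
Current divider: I(R_H) = I_s · G_k/ΣG = 6.97 × (0.02342/0.7327) = 6.97 × 0.03196 = 0.2228 mA.

I ≈ 0.223 mA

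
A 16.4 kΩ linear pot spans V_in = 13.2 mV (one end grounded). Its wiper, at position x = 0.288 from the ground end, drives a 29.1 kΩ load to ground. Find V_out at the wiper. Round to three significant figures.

Lower segment x·R_p = 4.723 kΩ; upper segment (1−x)·R_p = 11.68 kΩ.
Lower segment in parallel with the load: 4.723 ‖ 29.1 = 4.064 kΩ.
Then V_out = V_in · 4.064/(11.68 + 4.064) = 3.408 mV.
(Unloaded: V_out = x·V_in = 3.80 mV.)

V_out ≈ 3.41 mV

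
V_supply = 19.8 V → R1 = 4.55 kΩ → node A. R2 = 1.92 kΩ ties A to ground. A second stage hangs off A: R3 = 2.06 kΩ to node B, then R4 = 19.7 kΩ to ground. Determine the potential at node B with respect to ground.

Looking into the second stage from A: R3 + R4 = 21.76 kΩ appears in parallel with R2.
R2 ‖ (R3+R4) = 1.764 kΩ.
So V_A = 19.8 × 0.2794 = 5.532 V.
Stage 2 is unloaded, so V_B = V_A · R4/(R3+R4) = 5.532 × 19.7/21.76 = 5.009 V.

V_B ≈ 5.01 V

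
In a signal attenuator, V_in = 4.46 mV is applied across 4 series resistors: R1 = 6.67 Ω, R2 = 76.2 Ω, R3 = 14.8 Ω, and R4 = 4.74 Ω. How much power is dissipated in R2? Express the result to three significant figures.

ΣR = 102.4 Ω → I = 4.46/102.4 = 0.04355 mA.
V(R2) = I·R = 3.319 mV; P = V·I = 3.319 × 0.04355 = 0.1445 µW.

P ≈ 0.145 µW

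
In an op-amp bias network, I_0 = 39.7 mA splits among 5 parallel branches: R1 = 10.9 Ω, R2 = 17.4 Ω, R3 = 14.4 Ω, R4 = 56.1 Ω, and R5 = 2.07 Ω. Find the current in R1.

I ≈ 5.06 mA

Total conductance ΣG = 1/10.9 + 1/17.4 + 1/14.4 + 1/56.1 + 1/2.07 = 0.7196 (units of 1/Ω).
By the current-divider rule, I = I_0 · G_k/ΣG = 39.7 × 0.1275 = 5.062 mA.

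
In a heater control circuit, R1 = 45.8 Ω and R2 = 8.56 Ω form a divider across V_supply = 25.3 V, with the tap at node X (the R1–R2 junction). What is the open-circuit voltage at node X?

Open-circuit (no load on X): V_th = V_supply · R2/(R1 + R2) = 25.3 × 8.56/(45.80 + 8.56) = 3.984 V.

V_th ≈ 3.98 V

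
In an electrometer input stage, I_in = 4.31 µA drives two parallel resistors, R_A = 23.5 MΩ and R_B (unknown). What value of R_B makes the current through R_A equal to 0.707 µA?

Two-branch current divider: I_A = I_in · R_B/(R_A + R_B).
With f = 0.1640, R_B = R_A · f/(1−f) = 23.5 × 0.1962 = 4.611 MΩ.

R_B ≈ 4.61 MΩ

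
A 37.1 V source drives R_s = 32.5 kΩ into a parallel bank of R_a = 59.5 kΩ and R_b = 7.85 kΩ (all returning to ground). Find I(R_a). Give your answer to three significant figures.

I ≈ 0.110 mA

Parallel bank: R_p = 1/(1/59.5 + 1/7.85) = 6.935 kΩ.
V_A = 37.1 × 6.935/39.44 = 6.524 V.
Branch current I = V_A/R_a = 6.524/59.5 = 0.1097 mA.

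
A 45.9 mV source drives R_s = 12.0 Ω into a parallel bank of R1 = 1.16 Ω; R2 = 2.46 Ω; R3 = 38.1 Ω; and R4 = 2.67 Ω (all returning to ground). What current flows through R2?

I ≈ 0.887 mA

Parallel bank: R_p = 1/(1/1.16 + 1/2.46 + 1/38.1 + 1/2.67) = 0.5990 Ω.
V_A = 45.9 × 0.5990/12.60 = 2.182 mV.
Branch current I = V_A/R2 = 2.182/2.46 = 0.8871 mA.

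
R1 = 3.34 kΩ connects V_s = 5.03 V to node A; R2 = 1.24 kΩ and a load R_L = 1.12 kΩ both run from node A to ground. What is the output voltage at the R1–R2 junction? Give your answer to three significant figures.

V_out ≈ 0.753 V

R2 ‖ R_L = (1.24 × 1.12)/(1.24 + 1.12) = 0.5885 kΩ.
Then V_out = V_s · R2'/(R1 + R2') = 5.03 × 0.5885/3.928 = 0.7535 V.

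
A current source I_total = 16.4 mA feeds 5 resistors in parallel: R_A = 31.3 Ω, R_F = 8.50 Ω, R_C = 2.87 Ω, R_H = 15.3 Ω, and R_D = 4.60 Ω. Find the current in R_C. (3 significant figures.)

Total conductance ΣG = 1/31.3 + 1/8.50 + 1/2.87 + 1/15.3 + 1/4.60 = 0.7808 (units of 1/Ω).
By the current-divider rule, I = I_total · G_k/ΣG = 16.4 × 0.4463 = 7.319 mA.

I ≈ 7.32 mA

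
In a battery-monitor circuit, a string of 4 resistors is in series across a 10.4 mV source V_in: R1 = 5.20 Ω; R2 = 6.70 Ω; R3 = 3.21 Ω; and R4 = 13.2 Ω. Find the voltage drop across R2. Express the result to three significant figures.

ΣR = 5.20 + 6.70 + 3.21 + 13.2 = 28.31 Ω.
Voltage divider: V = V_in · (6.700 / 28.31) = 10.4 × 0.2367 = 2.461 mV.

V ≈ 2.46 mV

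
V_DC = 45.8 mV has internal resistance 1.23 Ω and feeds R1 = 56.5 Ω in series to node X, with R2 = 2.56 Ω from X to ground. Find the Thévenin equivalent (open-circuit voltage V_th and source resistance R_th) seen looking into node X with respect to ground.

V_th ≈ 1.94 mV, R_th ≈ 2.45 Ω

R1' = 1.23 + 56.5 = 57.73 Ω (source resistance + R1).
Open-circuit (no load on X): V_th = V_DC · R2/(R1' + R2) = 45.8 × 2.56/(57.73 + 2.56) = 1.945 mV.
Looking into X with the source shorted: R_th = R1'·R2/(R1'+R2) = 57.73 × 2.56/60.29 = 2.451 Ω.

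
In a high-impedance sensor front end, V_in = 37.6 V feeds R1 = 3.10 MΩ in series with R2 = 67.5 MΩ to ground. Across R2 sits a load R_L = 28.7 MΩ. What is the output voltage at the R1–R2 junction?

V_out ≈ 32.6 V

The load sits in parallel with R2, giving an effective lower resistance R2' = R2·R_L/(R2+R_L) = 20.14 MΩ.
Now apply the divider: V_out = 37.6 × 0.8666 = 32.58 V.
(Unloaded it would be 35.9 V; the load pulls it down.)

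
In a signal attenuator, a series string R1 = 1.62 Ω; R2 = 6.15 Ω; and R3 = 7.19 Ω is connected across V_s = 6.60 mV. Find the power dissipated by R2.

P ≈ 1.20 µW

Series current I = V_s/ΣR = 6.60/14.96 = 0.4412 mA.
P = I²R = 0.1946 × 6.15 = 1.197 µW.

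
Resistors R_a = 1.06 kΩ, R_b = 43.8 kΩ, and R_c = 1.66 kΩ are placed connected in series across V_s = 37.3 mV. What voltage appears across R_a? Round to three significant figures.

V ≈ 0.850 mV

ΣR = 1.06 + 43.8 + 1.66 = 46.52 kΩ.
V = V_s · R/ΣR = 37.3 × 0.02279 = 0.8499 mV.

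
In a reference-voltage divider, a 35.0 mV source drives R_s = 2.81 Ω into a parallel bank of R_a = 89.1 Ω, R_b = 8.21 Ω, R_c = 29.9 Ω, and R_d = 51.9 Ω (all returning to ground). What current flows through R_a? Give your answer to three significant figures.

I ≈ 0.258 mA

Parallel bank: R_p = 1/(1/89.1 + 1/8.21 + 1/29.9 + 1/51.9) = 5.384 Ω.
V_A = 35.0 × 5.384/8.194 = 23.00 mV.
Branch current I = V_A/R_a = 23.00/89.1 = 0.2581 mA.
(Check via current divider: I_total = 4.271 mA; share G_k/ΣG = 0.06043 → same result.)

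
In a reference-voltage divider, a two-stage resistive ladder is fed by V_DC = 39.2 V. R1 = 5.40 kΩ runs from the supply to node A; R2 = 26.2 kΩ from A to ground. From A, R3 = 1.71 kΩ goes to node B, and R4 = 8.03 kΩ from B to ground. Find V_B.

Looking into the second stage from A: R3 + R4 = 9.740 kΩ appears in parallel with R2.
R2 ‖ (R3+R4) = 7.100 kΩ.
V_A = 39.2 × 7.100/(5.40 + 7.100) = 22.27 V.
Then the unloaded second divider: V_B = V_A × R4/(R3+R4) = 22.27 × 0.8244 = 18.36 V.

V_B ≈ 18.4 V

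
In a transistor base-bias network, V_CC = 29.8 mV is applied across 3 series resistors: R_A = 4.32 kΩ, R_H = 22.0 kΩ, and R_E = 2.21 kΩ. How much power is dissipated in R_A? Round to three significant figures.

Series current I = V_CC/ΣR = 29.8/28.53 = 1.045 µA.
V(R_A) = I·R = 4.512 mV; P = V·I = 4.512 × 1.045 = 4.713 nW.

P ≈ 4.71 nW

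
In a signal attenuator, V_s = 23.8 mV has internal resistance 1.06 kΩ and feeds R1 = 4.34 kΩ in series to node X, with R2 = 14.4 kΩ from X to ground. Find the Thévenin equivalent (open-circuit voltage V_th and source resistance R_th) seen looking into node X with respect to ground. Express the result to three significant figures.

R1' = 1.06 + 4.34 = 5.400 kΩ (source resistance + R1).
With X open, the divider is unloaded: V_th = 23.8 × 14.4/19.80 = 17.31 mV.
Zeroing V_s shorts the top of R1' to ground, so R_th = R1' ‖ R2 = 3.927 kΩ.

V_th ≈ 17.3 mV, R_th ≈ 3.93 kΩ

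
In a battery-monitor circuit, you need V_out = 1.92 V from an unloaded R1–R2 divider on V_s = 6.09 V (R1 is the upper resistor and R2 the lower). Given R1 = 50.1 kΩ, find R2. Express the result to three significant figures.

R2 ≈ 23.1 kΩ

V_out/V_s = R2/(R1+R2) = 0.3153.
R2 = R1 · 0.3153/(1 − 0.3153) = 23.07 kΩ.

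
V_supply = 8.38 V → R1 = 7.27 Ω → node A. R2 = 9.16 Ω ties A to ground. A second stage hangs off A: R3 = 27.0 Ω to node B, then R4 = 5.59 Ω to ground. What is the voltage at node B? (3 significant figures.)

V_B ≈ 0.713 V

The second stage (R3 + R4 = 32.59 Ω) loads node A in parallel with R2.
Effective lower resistance at A: R2 ‖ 32.59 = 7.150 Ω.
First divider: V_A = V_supply · 7.150/(7.27 + 7.150) = 4.155 V.
Stage 2 is unloaded, so V_B = V_A · R4/(R3+R4) = 4.155 × 5.59/32.59 = 0.7127 V.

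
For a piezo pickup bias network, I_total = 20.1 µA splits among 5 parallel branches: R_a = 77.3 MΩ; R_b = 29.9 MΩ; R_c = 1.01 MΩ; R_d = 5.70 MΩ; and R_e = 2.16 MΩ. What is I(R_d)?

ΣG = 1/77.3 + 1/29.9 + 1/1.01 + 1/5.70 + 1/2.16 = 1.675.
Current divider: I(R_d) = I_total · G_k/ΣG = 20.1 × (0.1754/1.675) = 20.1 × 0.1047 = 2.105 µA.

I ≈ 2.11 µA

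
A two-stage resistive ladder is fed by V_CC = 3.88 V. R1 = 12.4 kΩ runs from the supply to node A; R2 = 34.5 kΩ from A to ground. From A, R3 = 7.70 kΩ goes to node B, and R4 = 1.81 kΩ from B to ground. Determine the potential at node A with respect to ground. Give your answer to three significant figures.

V_A ≈ 1.46 V

Looking into the second stage from A: R3 + R4 = 9.510 kΩ appears in parallel with R2.
Effective lower resistance at A: R2 ‖ 9.510 = 7.455 kΩ.
First divider: V_A = V_CC · 7.455/(12.4 + 7.455) = 1.457 V.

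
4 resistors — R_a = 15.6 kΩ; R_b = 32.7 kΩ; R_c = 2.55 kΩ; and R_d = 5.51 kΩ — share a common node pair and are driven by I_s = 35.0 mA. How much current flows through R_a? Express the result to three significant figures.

ΣG = 1/15.6 + 1/32.7 + 1/2.55 + 1/5.51 = 0.6683.
Current divider: I(R_a) = I_s · G_k/ΣG = 35.0 × (0.06410/0.6683) = 35.0 × 0.09591 = 3.357 mA.

I ≈ 3.36 mA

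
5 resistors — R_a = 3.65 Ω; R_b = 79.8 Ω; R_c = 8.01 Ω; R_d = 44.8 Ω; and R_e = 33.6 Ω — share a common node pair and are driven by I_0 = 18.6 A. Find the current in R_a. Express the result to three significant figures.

Conductances: ΣG = 1/3.65 + 1/79.8 + 1/8.01 + 1/44.8 + 1/33.6 = 0.4634 (1/Ω).
R_a takes the fraction G_k/ΣG = 0.2740/0.4634 = 0.5912, so I = 18.6 × 0.5912 = 11.00 A.

I ≈ 11.0 A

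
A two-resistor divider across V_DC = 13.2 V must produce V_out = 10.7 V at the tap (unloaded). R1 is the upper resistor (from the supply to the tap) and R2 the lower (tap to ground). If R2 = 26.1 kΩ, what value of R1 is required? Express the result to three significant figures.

V_out/V_DC = R2/(R1+R2) = 0.8106.
So R1 = R2 · (V_DC/V_out − 1) = 26.1 × (13.2/10.7 − 1) = 26.1 × 0.2336 = 6.098 kΩ.

R1 ≈ 6.10 kΩ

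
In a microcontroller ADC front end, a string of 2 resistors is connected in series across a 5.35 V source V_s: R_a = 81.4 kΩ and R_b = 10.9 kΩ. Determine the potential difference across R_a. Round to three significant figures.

V ≈ 4.72 V

Total series resistance ΣR = 81.4 + 10.9 = 92.30 kΩ.
By the voltage-divider rule, V = 5.35 × 81.40/92.30 = 4.718 V.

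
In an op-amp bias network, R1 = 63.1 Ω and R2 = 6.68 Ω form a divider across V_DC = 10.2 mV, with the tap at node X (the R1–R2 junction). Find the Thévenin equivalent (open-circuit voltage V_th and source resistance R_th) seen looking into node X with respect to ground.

V_th is the unloaded tap voltage: V_DC · R2/(R1+R2) = 10.2 × 0.09573 = 0.9764 mV.
With V_DC suppressed (replaced by a short), R_th = R1 ‖ R2 = (63.10 × 6.68)/(63.10 + 6.68) = 6.041 Ω.

V_th ≈ 0.976 mV, R_th ≈ 6.04 Ω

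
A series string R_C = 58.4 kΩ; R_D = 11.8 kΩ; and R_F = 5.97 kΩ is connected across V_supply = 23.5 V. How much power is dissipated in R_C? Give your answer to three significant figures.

ΣR = 76.17 kΩ → I = 23.5/76.17 = 0.3085 mA.
P(R_C) = I²·R_C = (0.3085)² × 58.4 = 5.559 mW.

P ≈ 5.56 mW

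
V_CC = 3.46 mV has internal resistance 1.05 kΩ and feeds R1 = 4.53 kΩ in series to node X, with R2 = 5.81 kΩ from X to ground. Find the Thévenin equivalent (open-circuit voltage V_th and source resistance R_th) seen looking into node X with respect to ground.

V_th ≈ 1.76 mV, R_th ≈ 2.85 kΩ

R1' = 1.05 + 4.53 = 5.580 kΩ (source resistance + R1).
V_th is the unloaded tap voltage: V_CC · R2/(R1'+R2) = 3.46 × 0.5101 = 1.765 mV.
Looking into X with the source shorted: R_th = R1'·R2/(R1'+R2) = 5.580 × 5.81/11.39 = 2.846 kΩ.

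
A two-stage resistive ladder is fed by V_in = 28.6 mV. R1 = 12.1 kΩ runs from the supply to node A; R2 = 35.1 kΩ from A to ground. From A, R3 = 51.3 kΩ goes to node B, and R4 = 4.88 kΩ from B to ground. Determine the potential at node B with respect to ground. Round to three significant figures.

V_B ≈ 1.59 mV

Node A sees R2 in parallel with the series input of stage 2, R3 + R4 = 56.18 kΩ.
Effective lower resistance at A: R2 ‖ 56.18 = 21.60 kΩ.
First divider: V_A = V_in · 21.60/(12.1 + 21.60) = 18.33 mV.
V_B = V_A × 0.08686 = 1.592 mV.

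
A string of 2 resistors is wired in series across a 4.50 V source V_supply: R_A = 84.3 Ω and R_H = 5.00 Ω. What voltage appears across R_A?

V ≈ 4.25 V

ΣR = 84.3 + 5.00 = 89.30 Ω.
V = V_supply · R/ΣR = 4.50 × 0.9440 = 4.248 V.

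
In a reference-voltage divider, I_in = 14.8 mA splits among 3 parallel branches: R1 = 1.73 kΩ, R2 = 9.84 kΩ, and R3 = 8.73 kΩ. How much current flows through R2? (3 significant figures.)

I ≈ 1.89 mA

Conductances: ΣG = 1/1.73 + 1/9.84 + 1/8.73 = 0.7942 (1/kΩ).
R2 takes the fraction G_k/ΣG = 0.1016/0.7942 = 0.1280, so I = 14.8 × 0.1280 = 1.894 mA.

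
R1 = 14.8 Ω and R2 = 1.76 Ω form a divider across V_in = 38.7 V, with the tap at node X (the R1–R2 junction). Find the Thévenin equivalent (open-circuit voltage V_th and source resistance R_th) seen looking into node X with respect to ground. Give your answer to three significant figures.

Open-circuit (no load on X): V_th = V_in · R2/(R1 + R2) = 38.7 × 1.76/(14.80 + 1.76) = 4.113 V.
Zeroing V_in shorts the top of R1 to ground, so R_th = R1 ‖ R2 = 1.573 Ω.

V_th ≈ 4.11 V, R_th ≈ 1.57 Ω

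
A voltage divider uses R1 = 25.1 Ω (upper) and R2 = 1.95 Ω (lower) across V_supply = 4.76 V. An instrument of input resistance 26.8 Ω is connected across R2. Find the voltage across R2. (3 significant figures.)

V_out ≈ 0.321 V

First combine the lower leg with the load: R2 ‖ R_L = 1.818 Ω.
Voltage divider with the loaded lower leg: V_out = 4.76 × 1.818/(25.1 + 1.818) = 4.76 × 0.06753 = 0.3214 V.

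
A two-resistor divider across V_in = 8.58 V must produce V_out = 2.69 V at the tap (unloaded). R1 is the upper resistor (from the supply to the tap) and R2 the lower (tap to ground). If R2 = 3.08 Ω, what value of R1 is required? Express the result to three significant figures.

R1 ≈ 6.74 Ω

Required fraction k = V_out/V_in = 0.3135.
R1 = R2·(1/k − 1) = 3.08 × 2.190 = 6.744 Ω.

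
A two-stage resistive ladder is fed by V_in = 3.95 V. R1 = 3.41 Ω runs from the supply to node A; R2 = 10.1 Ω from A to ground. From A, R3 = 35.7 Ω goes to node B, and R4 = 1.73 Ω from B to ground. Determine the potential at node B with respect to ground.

V_B ≈ 0.128 V

Looking into the second stage from A: R3 + R4 = 37.43 Ω appears in parallel with R2.
Effective lower resistance at A: R2 ‖ 37.43 = 7.954 Ω.
V_A = 3.95 × 7.954/(3.41 + 7.954) = 2.765 V.
Then the unloaded second divider: V_B = V_A × R4/(R3+R4) = 2.765 × 0.04622 = 0.1278 V.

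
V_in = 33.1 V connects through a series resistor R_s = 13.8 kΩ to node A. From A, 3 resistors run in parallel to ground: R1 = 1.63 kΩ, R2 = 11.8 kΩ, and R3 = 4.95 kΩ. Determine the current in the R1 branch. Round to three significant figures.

Equivalent of the parallel group: R_p = 1.111 kΩ.
Node voltage V_A = V_in · R_p/(R_s + R_p) = 33.1 × 0.07450 = 2.466 V.
Branch current I = V_A/R1 = 2.466/1.63 = 1.513 mA.

I ≈ 1.51 mA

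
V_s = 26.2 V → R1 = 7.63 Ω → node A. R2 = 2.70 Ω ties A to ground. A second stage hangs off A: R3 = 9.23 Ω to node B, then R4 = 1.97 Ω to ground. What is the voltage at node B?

V_B ≈ 1.02 V

Node A sees R2 in parallel with the series input of stage 2, R3 + R4 = 11.20 Ω.
Effective lower resistance at A: R2 ‖ 11.20 = 2.176 Ω.
First divider: V_A = V_s · 2.176/(7.63 + 2.176) = 5.813 V.
Stage 2 is unloaded, so V_B = V_A · R4/(R3+R4) = 5.813 × 1.97/11.20 = 1.022 V.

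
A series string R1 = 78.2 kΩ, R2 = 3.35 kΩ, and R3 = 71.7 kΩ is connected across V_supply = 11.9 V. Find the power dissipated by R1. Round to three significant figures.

P ≈ 0.472 mW

The common current is I = 11.9/153.2 = 0.07765 mA.
P(R1) = I²·R1 = (0.07765)² × 78.2 = 0.4715 mW.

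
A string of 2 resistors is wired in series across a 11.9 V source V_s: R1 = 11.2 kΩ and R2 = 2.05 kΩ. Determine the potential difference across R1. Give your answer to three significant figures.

V ≈ 10.1 V

Series total: ΣR = 11.2 + 2.05 = 13.25 kΩ.
Voltage divider: V = V_s · (11.20 / 13.25) = 11.9 × 0.8453 = 10.06 V.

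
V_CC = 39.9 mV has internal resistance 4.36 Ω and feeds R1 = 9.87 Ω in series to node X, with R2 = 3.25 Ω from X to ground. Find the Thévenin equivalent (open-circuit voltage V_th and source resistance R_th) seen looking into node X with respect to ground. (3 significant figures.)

R1' = 4.36 + 9.87 = 14.23 Ω (source resistance + R1).
With X open, the divider is unloaded: V_th = 39.9 × 3.25/17.48 = 7.418 mV.
Zeroing V_CC shorts the top of R1' to ground, so R_th = R1' ‖ R2 = 2.646 Ω.

V_th ≈ 7.42 mV, R_th ≈ 2.65 Ω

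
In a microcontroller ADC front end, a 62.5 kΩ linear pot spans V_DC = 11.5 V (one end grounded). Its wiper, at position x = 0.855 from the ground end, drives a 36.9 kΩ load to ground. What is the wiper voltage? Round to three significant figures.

V_out ≈ 8.13 V

The pot divides into 9.063 kΩ above the wiper and 53.44 kΩ below.
(x·R_p) ‖ R_L = 21.83 kΩ.
Loaded-divider output: V_out = 11.5 × 0.7066 = 8.126 V.
(Unloaded: V_out = x·V_DC = 9.83 V.)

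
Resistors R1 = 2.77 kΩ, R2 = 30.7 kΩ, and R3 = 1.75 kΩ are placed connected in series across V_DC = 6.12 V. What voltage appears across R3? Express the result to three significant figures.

V ≈ 0.304 V

ΣR = 2.77 + 30.7 + 1.75 = 35.22 kΩ.
By the voltage-divider rule, V = 6.12 × 1.750/35.22 = 0.3041 V.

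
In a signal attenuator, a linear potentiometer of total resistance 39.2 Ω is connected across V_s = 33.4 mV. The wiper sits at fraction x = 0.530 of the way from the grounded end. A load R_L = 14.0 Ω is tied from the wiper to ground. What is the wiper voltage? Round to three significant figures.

The pot divides into 18.42 Ω above the wiper and 20.78 Ω below.
Lower segment in parallel with the load: 20.78 ‖ 14.0 = 8.364 Ω.
Then V_out = V_s · 8.364/(18.42 + 8.364) = 10.43 mV.

V_out ≈ 10.4 mV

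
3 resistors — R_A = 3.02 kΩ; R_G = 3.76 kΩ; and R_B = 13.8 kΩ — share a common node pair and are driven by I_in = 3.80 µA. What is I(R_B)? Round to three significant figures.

I ≈ 0.411 µA

Conductances: ΣG = 1/3.02 + 1/3.76 + 1/13.8 = 0.6695 (1/kΩ).
R_B takes the fraction G_k/ΣG = 0.07246/0.6695 = 0.1082, so I = 3.80 × 0.1082 = 0.4113 µA.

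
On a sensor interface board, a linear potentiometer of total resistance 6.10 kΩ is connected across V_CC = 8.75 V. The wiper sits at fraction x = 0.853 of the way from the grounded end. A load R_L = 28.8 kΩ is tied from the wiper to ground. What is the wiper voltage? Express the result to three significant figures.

V_out ≈ 7.27 V

The pot divides into 0.8967 kΩ above the wiper and 5.203 kΩ below.
(x·R_p) ‖ R_L = 4.407 kΩ.
Loaded-divider output: V_out = 8.75 × 0.8309 = 7.271 V.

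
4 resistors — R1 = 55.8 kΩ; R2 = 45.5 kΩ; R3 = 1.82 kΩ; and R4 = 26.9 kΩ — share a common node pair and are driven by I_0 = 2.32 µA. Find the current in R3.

ΣG = 1/55.8 + 1/45.5 + 1/1.82 + 1/26.9 = 0.6265.
R3 takes the fraction G_k/ΣG = 0.5495/0.6265 = 0.8770, so I = 2.32 × 0.8770 = 2.035 µA.

I ≈ 2.03 µA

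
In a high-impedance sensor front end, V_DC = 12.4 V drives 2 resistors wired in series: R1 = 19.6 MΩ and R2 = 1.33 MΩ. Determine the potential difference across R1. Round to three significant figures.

ΣR = 19.6 + 1.33 = 20.93 MΩ.
Voltage divider: V = V_DC · (19.60 / 20.93) = 12.4 × 0.9365 = 11.61 V.

V ≈ 11.6 V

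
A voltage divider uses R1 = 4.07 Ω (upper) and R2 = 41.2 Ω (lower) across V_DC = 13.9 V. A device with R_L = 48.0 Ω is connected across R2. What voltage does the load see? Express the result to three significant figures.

V_out ≈ 11.7 V

The load sits in parallel with R2, giving an effective lower resistance R2' = R2·R_L/(R2+R_L) = 22.17 Ω.
Voltage divider with the loaded lower leg: V_out = 13.9 × 22.17/(4.07 + 22.17) = 13.9 × 0.8449 = 11.74 V.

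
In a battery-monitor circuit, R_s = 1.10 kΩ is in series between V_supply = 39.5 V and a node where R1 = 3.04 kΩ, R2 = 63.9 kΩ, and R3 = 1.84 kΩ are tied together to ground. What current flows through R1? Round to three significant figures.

I ≈ 6.57 mA

Parallel bank: R_p = 1/(1/3.04 + 1/63.9 + 1/1.84) = 1.126 kΩ.
Node voltage V_A = V_supply · R_p/(R_s + R_p) = 39.5 × 0.5058 = 19.98 V.
Branch current I = V_A/R1 = 19.98/3.04 = 6.573 mA.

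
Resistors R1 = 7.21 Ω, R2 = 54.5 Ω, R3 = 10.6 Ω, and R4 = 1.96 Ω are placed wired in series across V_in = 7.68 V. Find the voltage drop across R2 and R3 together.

V ≈ 6.73 V

Series total: ΣR = 7.21 + 54.5 + 10.6 + 1.96 = 74.27 Ω.
R_{R2..R3} = 54.5 + 10.6 = 65.10 Ω.
By the voltage-divider rule, V = 7.68 × 65.10/74.27 = 6.732 V.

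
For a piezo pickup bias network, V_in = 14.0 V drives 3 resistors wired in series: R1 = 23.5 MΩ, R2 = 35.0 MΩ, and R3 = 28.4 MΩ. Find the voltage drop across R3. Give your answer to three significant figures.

V ≈ 4.58 V

ΣR = 23.5 + 35.0 + 28.4 = 86.90 MΩ.
Voltage divider: V = V_in · (28.40 / 86.90) = 14.0 × 0.3268 = 4.575 V.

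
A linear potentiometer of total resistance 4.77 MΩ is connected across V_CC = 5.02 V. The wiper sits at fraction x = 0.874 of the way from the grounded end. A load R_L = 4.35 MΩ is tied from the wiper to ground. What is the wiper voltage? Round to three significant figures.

V_out ≈ 3.91 V

Split the track: R_lower = x·R_p = 4.169 MΩ, R_upper = (1−x)·R_p = 0.6010 MΩ.
R_L loads the lower segment: effective lower R = 2.129 MΩ.
V_out = 5.02 × 2.129/(0.6010 + 2.129) = 3.915 V.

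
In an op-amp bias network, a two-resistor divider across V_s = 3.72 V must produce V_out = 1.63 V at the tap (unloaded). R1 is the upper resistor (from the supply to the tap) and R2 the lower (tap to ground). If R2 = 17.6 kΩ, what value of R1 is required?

Required fraction k = V_out/V_s = 0.4382.
R1 = R2·(1/k − 1) = 17.6 × 1.282 = 22.57 kΩ.

R1 ≈ 22.6 kΩ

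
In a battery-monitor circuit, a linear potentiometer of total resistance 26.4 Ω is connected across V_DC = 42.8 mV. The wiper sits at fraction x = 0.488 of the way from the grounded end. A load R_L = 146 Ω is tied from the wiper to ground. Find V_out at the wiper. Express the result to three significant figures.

V_out ≈ 20.0 mV

Lower segment x·R_p = 12.88 Ω; upper segment (1−x)·R_p = 13.52 Ω.
(x·R_p) ‖ R_L = 11.84 Ω.
V_out = 42.8 × 11.84/(13.52 + 11.84) = 19.98 mV.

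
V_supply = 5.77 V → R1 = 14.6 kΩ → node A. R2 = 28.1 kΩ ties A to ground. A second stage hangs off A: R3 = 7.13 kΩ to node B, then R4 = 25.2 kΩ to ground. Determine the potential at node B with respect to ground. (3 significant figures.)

V_B ≈ 2.28 V

Looking into the second stage from A: R3 + R4 = 32.33 kΩ appears in parallel with R2.
R2 ‖ (R3+R4) = 15.03 kΩ.
V_A = 5.77 × 15.03/(14.6 + 15.03) = 2.927 V.
V_B = V_A × 0.7795 = 2.282 V.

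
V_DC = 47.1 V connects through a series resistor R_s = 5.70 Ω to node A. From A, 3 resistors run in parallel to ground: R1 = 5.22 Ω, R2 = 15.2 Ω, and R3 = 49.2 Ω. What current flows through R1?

I ≈ 3.49 A

Equivalent of the parallel group: R_p = 3.601 Ω.
V_A = 47.1 × 3.601/9.301 = 18.24 V.
I(R1) = V_A / R1 = 18.24/5.22 = 3.493 A.
(Equivalently: I_total = 5.064 A, then current-divider fraction G_k/ΣG = 0.6899.)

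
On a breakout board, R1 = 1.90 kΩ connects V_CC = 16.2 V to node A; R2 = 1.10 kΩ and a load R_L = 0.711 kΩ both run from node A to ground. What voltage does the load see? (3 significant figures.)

First combine the lower leg with the load: R2 ‖ R_L = 0.4319 kΩ.
Then V_out = V_CC · R2'/(R1 + R2') = 16.2 × 0.4319/2.332 = 3.000 V.

V_out ≈ 3.00 V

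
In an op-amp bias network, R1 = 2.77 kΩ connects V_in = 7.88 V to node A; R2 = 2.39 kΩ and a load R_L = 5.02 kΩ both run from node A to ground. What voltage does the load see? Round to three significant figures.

First combine the lower leg with the load: R2 ‖ R_L = 1.619 kΩ.
Voltage divider with the loaded lower leg: V_out = 7.88 × 1.619/(2.77 + 1.619) = 7.88 × 0.3689 = 2.907 V.

V_out ≈ 2.91 V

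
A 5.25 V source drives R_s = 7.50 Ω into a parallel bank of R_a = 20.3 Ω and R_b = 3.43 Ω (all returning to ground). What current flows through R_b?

I ≈ 0.430 A

Parallel bank: R_p = 1/(1/20.3 + 1/3.43) = 2.934 Ω.
V_A by voltage divider: V_A = 5.25 × 2.934/(7.50 + 2.934) = 1.476 V.
Branch current I = V_A/R_b = 1.476/3.43 = 0.4304 A.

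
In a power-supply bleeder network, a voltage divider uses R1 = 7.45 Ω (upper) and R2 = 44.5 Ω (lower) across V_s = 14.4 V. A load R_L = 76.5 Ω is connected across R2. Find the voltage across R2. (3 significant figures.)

V_out ≈ 11.4 V

R2 ‖ R_L = (44.5 × 76.5)/(44.5 + 76.5) = 28.13 Ω.
Voltage divider with the loaded lower leg: V_out = 14.4 × 28.13/(7.45 + 28.13) = 14.4 × 0.7906 = 11.39 V.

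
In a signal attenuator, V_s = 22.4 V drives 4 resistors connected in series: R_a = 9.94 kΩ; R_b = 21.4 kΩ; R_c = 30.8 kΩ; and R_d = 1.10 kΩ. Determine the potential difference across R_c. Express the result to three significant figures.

V ≈ 10.9 V

Series total: ΣR = 9.94 + 21.4 + 30.8 + 1.10 = 63.24 kΩ.
V = V_s · R/ΣR = 22.4 × 0.4870 = 10.91 V.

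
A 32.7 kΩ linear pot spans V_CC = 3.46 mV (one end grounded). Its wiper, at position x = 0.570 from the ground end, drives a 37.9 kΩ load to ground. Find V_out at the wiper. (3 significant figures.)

Split the track: R_lower = x·R_p = 18.64 kΩ, R_upper = (1−x)·R_p = 14.06 kΩ.
R_L loads the lower segment: effective lower R = 12.49 kΩ.
V_out = 3.46 × 12.49/(14.06 + 12.49) = 1.628 mV.
(Unloaded: V_out = x·V_CC = 1.97 mV.)

V_out ≈ 1.63 mV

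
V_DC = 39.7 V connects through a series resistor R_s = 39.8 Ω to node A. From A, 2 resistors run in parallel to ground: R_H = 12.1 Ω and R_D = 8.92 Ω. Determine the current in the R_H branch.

Parallel bank: R_p = 1/(1/12.1 + 1/8.92) = 5.135 Ω.
V_A = 39.7 × 5.135/44.93 = 4.537 V.
I(R_H) = V_A / R_H = 4.537/12.1 = 0.3749 A.

I ≈ 0.375 A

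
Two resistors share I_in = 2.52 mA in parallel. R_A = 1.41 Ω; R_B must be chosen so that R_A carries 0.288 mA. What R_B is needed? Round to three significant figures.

In a two-way split, I_A/I_in = R_B/(R_A + R_B).
0.288/2.52 = R_B/(R_A + R_B) → R_B = R_A · (0.1143)/(1 − 0.1143) = 1.41 × 0.1290 = 0.1819 Ω.

R_B ≈ 0.182 Ω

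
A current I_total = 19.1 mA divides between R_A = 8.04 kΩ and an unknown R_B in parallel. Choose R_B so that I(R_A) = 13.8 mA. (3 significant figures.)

The fraction through R_A equals R_B/(R_A+R_B).
13.8/19.1 = R_B/(R_A + R_B) → R_B = R_A · (0.7225)/(1 − 0.7225) = 8.04 × 2.604 = 20.93 kΩ.

R_B ≈ 20.9 kΩ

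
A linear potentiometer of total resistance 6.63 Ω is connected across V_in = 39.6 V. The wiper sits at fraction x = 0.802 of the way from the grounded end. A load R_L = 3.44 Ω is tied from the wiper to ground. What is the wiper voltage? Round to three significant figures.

V_out ≈ 24.3 V

Split the track: R_lower = x·R_p = 5.317 Ω, R_upper = (1−x)·R_p = 1.313 Ω.
R_L loads the lower segment: effective lower R = 2.089 Ω.
Loaded-divider output: V_out = 39.6 × 0.6141 = 24.32 V.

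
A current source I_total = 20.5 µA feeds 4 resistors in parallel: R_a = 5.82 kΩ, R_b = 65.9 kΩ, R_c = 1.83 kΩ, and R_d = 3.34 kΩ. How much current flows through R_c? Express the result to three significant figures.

ΣG = 1/5.82 + 1/65.9 + 1/1.83 + 1/3.34 = 1.033.
R_c takes the fraction G_k/ΣG = 0.5464/1.033 = 0.5291, so I = 20.5 × 0.5291 = 10.85 µA.

I ≈ 10.8 µA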